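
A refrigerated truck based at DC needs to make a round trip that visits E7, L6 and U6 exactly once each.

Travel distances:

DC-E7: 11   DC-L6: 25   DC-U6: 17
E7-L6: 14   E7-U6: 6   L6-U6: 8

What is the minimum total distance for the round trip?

Minimum total distance: 50.

DC-E7-L6-U6-DC: 11+14+8+17 = 50
DC-E7-U6-L6-DC: 11+6+8+25 = 50
DC-L6-E7-U6-DC: 25+14+6+17 = 62
The minimum is 50.
One optimal route: DC → E7 → L6 → U6 → DC (or its reverse).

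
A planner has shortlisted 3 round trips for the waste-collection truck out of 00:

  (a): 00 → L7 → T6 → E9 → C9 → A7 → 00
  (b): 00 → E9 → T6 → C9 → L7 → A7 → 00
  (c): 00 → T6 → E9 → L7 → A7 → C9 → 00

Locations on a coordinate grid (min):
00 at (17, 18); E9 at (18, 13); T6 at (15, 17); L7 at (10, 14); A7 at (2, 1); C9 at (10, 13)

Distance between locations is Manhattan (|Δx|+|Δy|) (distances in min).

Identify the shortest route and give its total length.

(a): 11 + 8 + 7 + 8 + 20 + 32 = 86
(b): 6 + 7 + 9 + 1 + 21 + 32 = 76
(c): 3 + 7 + 9 + 21 + 20 + 12 = 72

Shortest is (c), total 72 min.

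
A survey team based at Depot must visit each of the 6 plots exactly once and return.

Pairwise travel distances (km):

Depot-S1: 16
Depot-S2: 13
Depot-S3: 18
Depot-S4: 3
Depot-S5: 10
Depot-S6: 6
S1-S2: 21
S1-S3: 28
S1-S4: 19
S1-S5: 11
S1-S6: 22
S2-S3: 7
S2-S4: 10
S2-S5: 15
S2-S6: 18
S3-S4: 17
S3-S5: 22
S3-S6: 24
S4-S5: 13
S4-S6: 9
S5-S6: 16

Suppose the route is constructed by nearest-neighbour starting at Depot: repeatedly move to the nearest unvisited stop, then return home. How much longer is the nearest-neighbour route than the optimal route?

Excess over optimum: 4 km.

From Depot: S4=3, S6=6, S5=10, S2=13, S1=16, S3=18 → choose S4 (3).
From S4: S6=9, S2=10, S5=13, S3=17, S1=19 → choose S6 (9).
From S6: S5=16, S2=18, S1=22, S3=24 → choose S5 (16).
From S5: S1=11, S2=15, S3=22 → choose S1 (11).
From S1: S2=21, S3=28 → choose S2 (21).
From S2: S3=7 → choose S3 (7).
NN route Depot → S4 → S6 → S5 → S1 → S2 → S3 → Depot costs 85.
Optimal: Depot → S1 → S5 → S2 → S3 → S4 → S6 → Depot costs 81 (by enumerating all 360 distinct tours).
Excess = 85 − 81 = 4.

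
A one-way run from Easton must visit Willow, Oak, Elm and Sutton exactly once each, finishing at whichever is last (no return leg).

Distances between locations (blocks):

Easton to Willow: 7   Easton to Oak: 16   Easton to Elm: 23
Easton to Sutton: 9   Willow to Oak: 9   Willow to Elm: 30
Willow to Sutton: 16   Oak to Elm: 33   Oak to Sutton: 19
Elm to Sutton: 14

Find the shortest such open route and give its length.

There are 4! = 24 possible orderings.
Easton→Willow→Oak→Elm→Sutton: 7+9+33+14 = 63
Easton→Willow→Oak→Sutton→Elm: 7+9+19+14 = 49
Easton→Willow→Elm→Oak→Sutton: 7+30+33+19 = 89
Easton→Willow→Elm→Sutton→Oak: 7+30+14+19 = 70
Easton→Willow→Sutton→Oak→Elm: 7+16+19+33 = 75
Easton→Willow→Sutton→Elm→Oak: 7+16+14+33 = 70
Easton→Oak→Willow→Elm→Sutton: 16+9+30+14 = 69
Easton→Oak→Willow→Sutton→Elm: 16+9+16+14 = 55
Easton→Oak→Elm→Willow→Sutton: 16+33+30+16 = 95
Easton→Oak→Elm→Sutton→Willow: 16+33+14+16 = 79
Easton→Oak→Sutton→Willow→Elm: 16+19+16+30 = 81
Easton→Oak→Sutton→Elm→Willow: 16+19+14+30 = 79
Easton→Elm→Willow→Oak→Sutton: 23+30+9+19 = 81
Easton→Elm→Willow→Sutton→Oak: 23+30+16+19 = 88
… (10 more)
The minimum is 49.
One shortest path: Easton → Willow → Oak → Sutton → Elm.

49 blocks — the minimum one-way total.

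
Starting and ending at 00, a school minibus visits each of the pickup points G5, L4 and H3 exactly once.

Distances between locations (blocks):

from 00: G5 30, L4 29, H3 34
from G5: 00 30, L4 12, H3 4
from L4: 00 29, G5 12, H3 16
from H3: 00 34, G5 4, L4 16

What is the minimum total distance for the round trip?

00 - G5 - L4 - H3 - 00: 30+12+16+34 = 92
00 - G5 - H3 - L4 - 00: 30+4+16+29 = 79
00 - L4 - G5 - H3 - 00: 29+12+4+34 = 79
The minimum is 79.
One optimal route: 00 → G5 → H3 → L4 → 00 (or its reverse).

Minimum total distance: 79 blocks.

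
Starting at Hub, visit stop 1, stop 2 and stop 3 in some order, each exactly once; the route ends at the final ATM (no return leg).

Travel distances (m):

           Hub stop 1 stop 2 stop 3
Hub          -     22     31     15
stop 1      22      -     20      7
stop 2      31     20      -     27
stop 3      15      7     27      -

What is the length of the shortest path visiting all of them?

There are 3! = 6 possible orderings.
Hub - stop 1 - stop 2 - stop 3: 22+20+27 = 69
Hub - stop 1 - stop 3 - stop 2: 22+7+27 = 56
Hub - stop 2 - stop 1 - stop 3: 31+20+7 = 58
Hub - stop 2 - stop 3 - stop 1: 31+27+7 = 65
Hub - stop 3 - stop 1 - stop 2: 15+7+20 = 42
Hub - stop 3 - stop 2 - stop 1: 15+27+20 = 62
The minimum is 42.
One shortest path: Hub → stop 3 → stop 1 → stop 2.

42 m — the minimum one-way total.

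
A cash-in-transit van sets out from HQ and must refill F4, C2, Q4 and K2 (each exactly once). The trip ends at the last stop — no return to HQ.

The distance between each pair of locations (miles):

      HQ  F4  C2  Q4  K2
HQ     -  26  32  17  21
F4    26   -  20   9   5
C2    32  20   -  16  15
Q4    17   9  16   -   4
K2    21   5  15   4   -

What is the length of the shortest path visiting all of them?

There are 4! = 24 possible orderings.
HQ→F4→C2→Q4→K2: 26+20+16+4 = 66
HQ→F4→C2→K2→Q4: 26+20+15+4 = 65
HQ→F4→Q4→C2→K2: 26+9+16+15 = 66
HQ→F4→Q4→K2→C2: 26+9+4+15 = 54
HQ→F4→K2→C2→Q4: 26+5+15+16 = 62
HQ→F4→K2→Q4→C2: 26+5+4+16 = 51
HQ→C2→F4→Q4→K2: 32+20+9+4 = 65
HQ→C2→F4→K2→Q4: 32+20+5+4 = 61
HQ→C2→Q4→F4→K2: 32+16+9+5 = 62
HQ→C2→Q4→K2→F4: 32+16+4+5 = 57
HQ→C2→K2→F4→Q4: 32+15+5+9 = 61
HQ→C2→K2→Q4→F4: 32+15+4+9 = 60
HQ→Q4→F4→C2→K2: 17+9+20+15 = 61
HQ→Q4→F4→K2→C2: 17+9+5+15 = 46
… (10 more)
The minimum is 46.
One shortest path: HQ → Q4 → F4 → K2 → C2.

Minimum one-way distance = 46 miles.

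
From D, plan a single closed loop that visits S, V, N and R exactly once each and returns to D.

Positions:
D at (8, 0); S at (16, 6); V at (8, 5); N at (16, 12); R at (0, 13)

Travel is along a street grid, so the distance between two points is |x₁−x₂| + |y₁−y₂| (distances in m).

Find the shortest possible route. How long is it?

Shortest round trip = 58 m.

With 4 stops there are 4!/2 = 12 distinct round trips (a route and its reverse cost the same).
D-S-V-N-R-D: 14+9+15+17+21 = 76
D-S-V-R-N-D: 14+9+16+17+20 = 76
D-S-N-V-R-D: 14+6+15+16+21 = 72
D-S-N-R-V-D: 14+6+17+16+5 = 58
D-S-R-V-N-D: 14+23+16+15+20 = 88
D-S-R-N-V-D: 14+23+17+15+5 = 74
D-V-S-N-R-D: 5+9+6+17+21 = 58
D-V-S-R-N-D: 5+9+23+17+20 = 74
D-V-N-S-R-D: 5+15+6+23+21 = 70
D-V-R-S-N-D: 5+16+23+6+20 = 70
D-N-S-V-R-D: 20+6+9+16+21 = 72
D-N-V-S-R-D: 20+15+9+23+21 = 88
The minimum is 58.
One optimal route: D → S → N → R → V → D (or its reverse).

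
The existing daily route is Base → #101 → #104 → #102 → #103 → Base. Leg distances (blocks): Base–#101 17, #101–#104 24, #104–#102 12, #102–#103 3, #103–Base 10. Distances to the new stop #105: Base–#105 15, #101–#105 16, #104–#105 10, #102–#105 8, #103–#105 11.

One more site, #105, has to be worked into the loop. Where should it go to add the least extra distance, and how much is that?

+2 blocks — insert #105 between #101 and #104.

Insertion cost between consecutive stops i–j is d(i,#105) + d(#105,j) − d(i,j):
  between Base and #101: 15 + 16 − 17 = 14
  between #101 and #104: 16 + 10 − 24 = 2
  between #104 and #102: 10 + 8 − 12 = 6
  between #102 and #103: 8 + 11 − 3 = 16
  between #103 and Base: 11 + 15 − 10 = 16
Cheapest insertion is between #101 and #104, adding 2.
New total = 66 + 2 = 68.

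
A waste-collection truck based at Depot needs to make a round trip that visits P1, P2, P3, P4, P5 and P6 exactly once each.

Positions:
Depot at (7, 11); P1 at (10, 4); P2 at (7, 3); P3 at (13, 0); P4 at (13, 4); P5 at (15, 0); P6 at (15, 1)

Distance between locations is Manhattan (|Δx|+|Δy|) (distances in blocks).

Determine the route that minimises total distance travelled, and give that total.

There are 360 distinct closed tours to check (reversals are equivalent).
Depot → P1 → P2 → P3 → P4 → P5 → P6 → Depot: 10+4+9+4+6+1+18 = 52
Depot → P1 → P2 → P3 → P4 → P6 → P5 → Depot: 10+4+9+4+5+1+19 = 52
Depot → P1 → P2 → P3 → P5 → P4 → P6 → Depot: 10+4+9+2+6+5+18 = 54
Depot → P1 → P2 → P3 → P5 → P6 → P4 → Depot: 10+4+9+2+1+5+13 = 44
Depot → P1 → P2 → P3 → P6 → P4 → P5 → Depot: 10+4+9+3+5+6+19 = 56
Depot → P1 → P2 → P3 → P6 → P5 → P4 → Depot: 10+4+9+3+1+6+13 = 46
Depot → P1 → P2 → P4 → P3 → P5 → P6 → Depot: 10+4+7+4+2+1+18 = 46
Depot → P1 → P2 → P4 → P3 → P6 → P5 → Depot: 10+4+7+4+3+1+19 = 48
… (352 more)
Depot → P1 → P4 → P3 → P5 → P6 → P2 → Depot: 10+3+4+2+1+10+8 = 38  ← best
The minimum is 38.
One optimal route: Depot → P1 → P4 → P3 → P5 → P6 → P2 → Depot (or its reverse).

Minimum total distance: 38 blocks.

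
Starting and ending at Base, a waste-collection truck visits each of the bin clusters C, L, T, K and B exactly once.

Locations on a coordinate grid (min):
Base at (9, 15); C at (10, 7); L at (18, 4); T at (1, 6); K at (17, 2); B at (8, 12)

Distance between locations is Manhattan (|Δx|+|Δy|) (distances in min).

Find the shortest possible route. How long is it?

There are 60 distinct closed tours to check (reversals are equivalent).
Base → C → L → T → K → B → Base: 9+11+19+20+19+4 = 82
Base → C → L → T → B → K → Base: 9+11+19+13+19+21 = 92
Base → C → L → K → T → B → Base: 9+11+3+20+13+4 = 60
Base → C → L → K → B → T → Base: 9+11+3+19+13+17 = 72
Base → C → L → B → T → K → Base: 9+11+18+13+20+21 = 92
Base → C → L → B → K → T → Base: 9+11+18+19+20+17 = 94
Base → C → T → L → K → B → Base: 9+10+19+3+19+4 = 64
Base → C → T → L → B → K → Base: 9+10+19+18+19+21 = 96
Base → C → T → K → L → B → Base: 9+10+20+3+18+4 = 64
Base → C → T → K → B → L → Base: 9+10+20+19+18+20 = 96
Base → C → T → B → L → K → Base: 9+10+13+18+3+21 = 74
Base → C → T → B → K → L → Base: 9+10+13+19+3+20 = 74
Base → C → K → L → T → B → Base: 9+12+3+19+13+4 = 60
Base → C → K → L → B → T → Base: 9+12+3+18+13+17 = 72
… (46 more)
The minimum is 60.
One optimal route: Base → C → L → K → T → B → Base (or its reverse).

Minimum total distance: 60 min.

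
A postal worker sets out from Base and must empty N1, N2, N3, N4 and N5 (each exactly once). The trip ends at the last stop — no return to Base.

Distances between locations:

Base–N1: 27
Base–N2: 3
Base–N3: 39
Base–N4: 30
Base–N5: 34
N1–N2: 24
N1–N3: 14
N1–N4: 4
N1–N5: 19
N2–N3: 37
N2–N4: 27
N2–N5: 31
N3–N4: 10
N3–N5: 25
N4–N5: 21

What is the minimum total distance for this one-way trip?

Minimum one-way distance = 66.

There are 5! = 120 possible orderings.
Base → N1 → N2 → N3 → N4 → N5: 27+24+37+10+21 = 119
Base → N1 → N2 → N3 → N5 → N4: 27+24+37+25+21 = 134
Base → N1 → N2 → N4 → N3 → N5: 27+24+27+10+25 = 113
Base → N1 → N2 → N4 → N5 → N3: 27+24+27+21+25 = 124
Base → N1 → N2 → N5 → N3 → N4: 27+24+31+25+10 = 117
Base → N1 → N2 → N5 → N4 → N3: 27+24+31+21+10 = 113
Base → N1 → N3 → N2 → N4 → N5: 27+14+37+27+21 = 126
Base → N1 → N3 → N2 → N5 → N4: 27+14+37+31+21 = 130
Base → N1 → N3 → N4 → N2 → N5: 27+14+10+27+31 = 109
Base → N1 → N3 → N4 → N5 → N2: 27+14+10+21+31 = 103
Base → N1 → N3 → N5 → N2 → N4: 27+14+25+31+27 = 124
Base → N1 → N3 → N5 → N4 → N2: 27+14+25+21+27 = 114
Base → N1 → N4 → N2 → N3 → N5: 27+4+27+37+25 = 120
Base → N1 → N4 → N2 → N5 → N3: 27+4+27+31+25 = 114
… (106 more)
Base → N2 → N1 → N4 → N3 → N5: 3+24+4+10+25 = 66  ← best
The minimum is 66.
One shortest path: Base → N2 → N1 → N4 → N3 → N5.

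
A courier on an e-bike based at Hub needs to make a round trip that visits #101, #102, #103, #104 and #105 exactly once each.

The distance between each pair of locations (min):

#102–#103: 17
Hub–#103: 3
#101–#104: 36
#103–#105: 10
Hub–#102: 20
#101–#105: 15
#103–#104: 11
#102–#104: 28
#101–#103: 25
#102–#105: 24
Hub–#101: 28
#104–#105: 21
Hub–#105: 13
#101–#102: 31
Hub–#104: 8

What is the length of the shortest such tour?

Minimum total distance: 95 min.

With 5 stops there are 5!/2 = 60 distinct round trips (a route and its reverse cost the same).
Hub → #101 → #102 → #103 → #104 → #105 → Hub: 28+31+17+11+21+13 = 121
Hub → #101 → #102 → #103 → #105 → #104 → Hub: 28+31+17+10+21+8 = 115
Hub → #101 → #102 → #104 → #103 → #105 → Hub: 28+31+28+11+10+13 = 121
Hub → #101 → #102 → #104 → #105 → #103 → Hub: 28+31+28+21+10+3 = 121
Hub → #101 → #102 → #105 → #103 → #104 → Hub: 28+31+24+10+11+8 = 112
Hub → #101 → #102 → #105 → #104 → #103 → Hub: 28+31+24+21+11+3 = 118
Hub → #101 → #103 → #102 → #104 → #105 → Hub: 28+25+17+28+21+13 = 132
Hub → #101 → #103 → #102 → #105 → #104 → Hub: 28+25+17+24+21+8 = 123
Hub → #101 → #103 → #104 → #102 → #105 → Hub: 28+25+11+28+24+13 = 129
Hub → #101 → #103 → #104 → #105 → #102 → Hub: 28+25+11+21+24+20 = 129
Hub → #101 → #103 → #105 → #102 → #104 → Hub: 28+25+10+24+28+8 = 123
Hub → #101 → #103 → #105 → #104 → #102 → Hub: 28+25+10+21+28+20 = 132
Hub → #101 → #104 → #102 → #103 → #105 → Hub: 28+36+28+17+10+13 = 132
Hub → #101 → #104 → #102 → #105 → #103 → Hub: 28+36+28+24+10+3 = 129
… (46 more)
Hub → #102 → #101 → #105 → #103 → #104 → Hub: 20+31+15+10+11+8 = 95  ← best
The minimum is 95.
One optimal route: Hub → #102 → #101 → #105 → #103 → #104 → Hub (or its reverse).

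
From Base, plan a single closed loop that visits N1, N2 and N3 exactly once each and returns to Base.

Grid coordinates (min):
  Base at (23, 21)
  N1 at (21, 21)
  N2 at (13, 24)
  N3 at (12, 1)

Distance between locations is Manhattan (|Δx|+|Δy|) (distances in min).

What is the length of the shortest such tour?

Shortest round trip = 68 min.

Base - N1 - N2 - N3 - Base: 2+11+24+31 = 68
Base - N1 - N3 - N2 - Base: 2+29+24+13 = 68
Base - N2 - N1 - N3 - Base: 13+11+29+31 = 84
The minimum is 68.
One optimal route: Base → N1 → N2 → N3 → Base (or its reverse).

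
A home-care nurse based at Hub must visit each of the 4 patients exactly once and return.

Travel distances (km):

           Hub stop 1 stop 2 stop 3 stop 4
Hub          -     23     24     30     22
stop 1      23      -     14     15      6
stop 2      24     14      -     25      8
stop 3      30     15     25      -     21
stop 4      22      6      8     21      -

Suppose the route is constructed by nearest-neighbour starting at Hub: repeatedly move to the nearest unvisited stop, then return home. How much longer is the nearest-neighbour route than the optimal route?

14 km longer than the optimal tour.

Hub: stop 4=22, stop 1=23, stop 2=24, stop 3=30 ⇒ stop 4
stop 4: stop 1=6, stop 2=8, stop 3=21 ⇒ stop 1
stop 1: stop 2=14, stop 3=15 ⇒ stop 2
stop 2: stop 3=25 ⇒ stop 3
NN route Hub → stop 4 → stop 1 → stop 2 → stop 3 → Hub costs 97.
Optimal: Hub → stop 2 → stop 4 → stop 1 → stop 3 → Hub costs 83 (by enumerating all 12 distinct tours).
Excess = 97 − 83 = 14.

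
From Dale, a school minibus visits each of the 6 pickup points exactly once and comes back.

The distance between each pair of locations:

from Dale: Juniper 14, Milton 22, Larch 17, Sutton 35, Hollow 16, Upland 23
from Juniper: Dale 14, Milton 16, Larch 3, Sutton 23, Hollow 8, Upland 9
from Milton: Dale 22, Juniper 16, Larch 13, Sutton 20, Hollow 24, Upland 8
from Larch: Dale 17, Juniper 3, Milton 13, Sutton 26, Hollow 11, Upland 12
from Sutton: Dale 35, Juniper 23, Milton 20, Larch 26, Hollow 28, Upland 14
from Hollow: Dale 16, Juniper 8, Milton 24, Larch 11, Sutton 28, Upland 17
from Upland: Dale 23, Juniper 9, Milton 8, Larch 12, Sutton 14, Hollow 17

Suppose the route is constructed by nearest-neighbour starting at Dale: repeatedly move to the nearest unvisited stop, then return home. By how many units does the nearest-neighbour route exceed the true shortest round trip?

The nearest-neighbour route is 13 longer than optimal.

From Dale: Juniper=14, Hollow=16, Larch=17, Milton=22, Upland=23, Sutton=35 → choose Juniper (14).
From Juniper: Larch=3, Hollow=8, Upland=9, Milton=16, Sutton=23 → choose Larch (3).
From Larch: Hollow=11, Upland=12, Milton=13, Sutton=26 → choose Hollow (11).
From Hollow: Upland=17, Milton=24, Sutton=28 → choose Upland (17).
From Upland: Milton=8, Sutton=14 → choose Milton (8).
From Milton: Sutton=20 → choose Sutton (20).
NN route Dale → Juniper → Larch → Hollow → Upland → Milton → Sutton → Dale costs 108.
Optimal: Dale → Milton → Sutton → Upland → Juniper → Larch → Hollow → Dale costs 95 (by enumerating all 360 distinct tours).
Excess = 108 − 95 = 13.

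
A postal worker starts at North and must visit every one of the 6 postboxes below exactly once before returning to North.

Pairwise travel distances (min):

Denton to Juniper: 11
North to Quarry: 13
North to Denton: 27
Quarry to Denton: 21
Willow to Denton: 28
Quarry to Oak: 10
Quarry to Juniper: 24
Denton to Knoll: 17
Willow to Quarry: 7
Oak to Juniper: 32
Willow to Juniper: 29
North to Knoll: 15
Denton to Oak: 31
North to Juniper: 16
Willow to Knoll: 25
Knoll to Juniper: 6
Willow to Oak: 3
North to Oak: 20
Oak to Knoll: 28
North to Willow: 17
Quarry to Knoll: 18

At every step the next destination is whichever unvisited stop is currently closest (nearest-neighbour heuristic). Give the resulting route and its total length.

North → [Quarry:13 / Knoll:15 / Juniper:16 / Willow:17 / Oak:20 / Denton:27] → Quarry (13)
Quarry → [Willow:7 / Oak:10 / Knoll:18 / Denton:21 / Juniper:24] → Willow (7)
Willow → [Oak:3 / Knoll:25 / Denton:28 / Juniper:29] → Oak (3)
Oak → [Knoll:28 / Denton:31 / Juniper:32] → Knoll (28)
Knoll → [Juniper:6 / Denton:17] → Juniper (6)
Juniper → [Denton:11] → Denton (11)
Return Denton→North: 27.
Total = 13 + 7 + 3 + 28 + 6 + 11 + 27 = 95.

Nearest-neighbour total = 95 min; route North → Quarry → Willow → Oak → Knoll → Juniper → Denton → North.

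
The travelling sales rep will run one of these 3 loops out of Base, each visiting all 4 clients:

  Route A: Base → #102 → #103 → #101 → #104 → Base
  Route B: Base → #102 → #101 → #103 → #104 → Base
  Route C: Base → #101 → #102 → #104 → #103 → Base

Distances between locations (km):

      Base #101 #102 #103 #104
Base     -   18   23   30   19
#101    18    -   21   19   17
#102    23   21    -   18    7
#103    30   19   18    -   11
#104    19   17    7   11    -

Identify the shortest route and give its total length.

Route A: 23 + 18 + 19 + 17 + 19 = 96
Route B: 23 + 21 + 19 + 11 + 19 = 93
Route C: 18 + 21 + 7 + 11 + 30 = 87

87 km — Route C is the shortest.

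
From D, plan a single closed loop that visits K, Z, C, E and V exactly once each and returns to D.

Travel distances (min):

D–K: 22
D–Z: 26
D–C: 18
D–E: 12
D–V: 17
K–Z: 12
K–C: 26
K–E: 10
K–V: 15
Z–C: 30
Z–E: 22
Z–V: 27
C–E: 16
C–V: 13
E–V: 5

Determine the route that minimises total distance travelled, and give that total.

D-K-Z-C-E-V-D: 22+12+30+16+5+17 = 102
D-K-Z-C-V-E-D: 22+12+30+13+5+12 = 94
D-K-Z-E-C-V-D: 22+12+22+16+13+17 = 102
D-K-Z-E-V-C-D: 22+12+22+5+13+18 = 92
D-K-Z-V-C-E-D: 22+12+27+13+16+12 = 102
D-K-Z-V-E-C-D: 22+12+27+5+16+18 = 100
D-K-C-Z-E-V-D: 22+26+30+22+5+17 = 122
D-K-C-Z-V-E-D: 22+26+30+27+5+12 = 122
D-K-C-E-Z-V-D: 22+26+16+22+27+17 = 130
D-K-C-E-V-Z-D: 22+26+16+5+27+26 = 122
D-K-C-V-Z-E-D: 22+26+13+27+22+12 = 122
D-K-C-V-E-Z-D: 22+26+13+5+22+26 = 114
D-K-E-Z-C-V-D: 22+10+22+30+13+17 = 114
D-K-E-Z-V-C-D: 22+10+22+27+13+18 = 112
… (46 more)
D-Z-K-E-V-C-D: 26+12+10+5+13+18 = 84  ← best
The minimum is 84.
One optimal route: D → Z → K → E → V → C → D (or its reverse).

Minimum total distance: 84 min.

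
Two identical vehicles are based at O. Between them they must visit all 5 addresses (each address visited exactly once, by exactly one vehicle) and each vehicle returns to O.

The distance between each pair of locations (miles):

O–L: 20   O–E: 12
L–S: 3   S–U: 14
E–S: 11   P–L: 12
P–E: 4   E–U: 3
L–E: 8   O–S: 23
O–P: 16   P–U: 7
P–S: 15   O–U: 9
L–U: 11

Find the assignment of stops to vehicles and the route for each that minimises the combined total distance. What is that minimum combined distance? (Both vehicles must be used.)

Minimum combined distance: 72 miles.

Try each way of splitting the stops between the two vehicles (each non-empty) and, for each split, find the best tour for each vehicle:
  {P} + {L, E, S, U}: 32 + 46 = 78
  {L} + {P, E, S, U}: 40 + 54 = 94
  {P, L} + {E, S, U}: 48 + 46 = 94
  {E} + {P, L, S, U}: 24 + 54 = 78
  {P, E} + {L, S, U}: 32 + 46 = 78
  {L, E} + {P, S, U}: 40 + 54 = 94
  … (15 splits in total)
  {P, L, E, S} + {U}: 54 + 18 = 72  ← best
Best: vehicle 1 O → P → L → S → E → O = 54; vehicle 2 O → U → O = 18; combined 72.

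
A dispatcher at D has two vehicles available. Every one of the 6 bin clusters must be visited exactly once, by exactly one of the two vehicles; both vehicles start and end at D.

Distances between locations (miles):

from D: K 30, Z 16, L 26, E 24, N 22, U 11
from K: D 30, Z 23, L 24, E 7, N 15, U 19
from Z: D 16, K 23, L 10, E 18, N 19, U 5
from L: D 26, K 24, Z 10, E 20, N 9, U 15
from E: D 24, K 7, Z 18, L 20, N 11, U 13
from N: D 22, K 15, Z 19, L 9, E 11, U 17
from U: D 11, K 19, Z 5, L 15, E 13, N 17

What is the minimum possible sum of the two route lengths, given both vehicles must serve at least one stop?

There are 2^5 − 1 = 31 ways to divide the 6 stops into two non-empty groups. For each, the best each vehicle can do is its own shortest tour through its group:
  {K} + {Z, L, E, N, U}: 60 + 70 = 130
  {Z} + {K, L, E, N, U}: 32 + 81 = 113
  {K, Z} + {L, E, N, U}: 69 + 70 = 139
  {L} + {K, Z, E, N, U}: 52 + 78 = 130
  {K, L} + {Z, E, N, U}: 80 + 67 = 147
  {Z, L} + {K, E, N, U}: 52 + 68 = 120
  … (31 splits in total)
  {K, Z, L, E, N} + {U}: 81 + 22 = 103  ← best
Best: vehicle 1 D → Z → L → N → K → E → D = 81; vehicle 2 D → U → D = 22; combined 103.

103 miles — the smallest possible combined total.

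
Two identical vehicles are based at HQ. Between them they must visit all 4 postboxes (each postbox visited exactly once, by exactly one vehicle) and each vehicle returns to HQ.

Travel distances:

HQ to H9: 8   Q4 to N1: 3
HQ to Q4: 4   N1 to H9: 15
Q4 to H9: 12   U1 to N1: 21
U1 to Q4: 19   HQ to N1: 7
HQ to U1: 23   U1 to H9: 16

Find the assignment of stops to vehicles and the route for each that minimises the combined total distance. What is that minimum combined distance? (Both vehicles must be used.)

There are 2^3 − 1 = 7 ways to divide the 4 stops into two non-empty groups. For each, the best each vehicle can do is its own shortest tour through its group:
  {U1} + {Q4, N1, H9}: 46 + 30 = 76
  {Q4} + {U1, N1, H9}: 8 + 52 = 60
  {U1, Q4} + {N1, H9}: 46 + 30 = 76
  {N1} + {U1, Q4, H9}: 14 + 47 = 61
  {U1, N1} + {Q4, H9}: 51 + 24 = 75
  {Q4, N1} + {U1, H9}: 14 + 47 = 61
  … (7 splits in total)
Best: vehicle 1 HQ → Q4 → HQ = 8; vehicle 2 HQ → N1 → U1 → H9 → HQ = 52; combined 60.

Minimum combined distance: 60.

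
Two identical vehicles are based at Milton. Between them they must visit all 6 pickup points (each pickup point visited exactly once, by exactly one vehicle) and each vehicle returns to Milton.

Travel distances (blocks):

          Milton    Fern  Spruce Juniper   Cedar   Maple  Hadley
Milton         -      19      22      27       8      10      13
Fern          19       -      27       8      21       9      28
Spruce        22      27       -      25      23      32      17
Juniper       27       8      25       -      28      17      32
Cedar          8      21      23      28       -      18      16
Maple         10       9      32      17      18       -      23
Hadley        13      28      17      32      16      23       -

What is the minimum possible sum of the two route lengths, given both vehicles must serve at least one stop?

98 blocks — the smallest possible combined total.

Check every non-empty split of the stops between the two vehicles; for each half take its own optimal tour:
  {Fern} + {Spruce, Juniper, Cedar, Maple, Hadley}: 38 + 93 = 131
  {Spruce} + {Fern, Juniper, Cedar, Maple, Hadley}: 44 + 83 = 127
  {Fern, Spruce} + {Juniper, Cedar, Maple, Hadley}: 68 + 83 = 151
  {Juniper} + {Fern, Spruce, Cedar, Maple, Hadley}: 54 + 87 = 141
  {Fern, Juniper} + {Spruce, Cedar, Maple, Hadley}: 54 + 81 = 135
  {Spruce, Juniper} + {Fern, Cedar, Maple, Hadley}: 74 + 69 = 143
  … (31 splits in total)
  {Cedar} + {Fern, Spruce, Juniper, Maple, Hadley}: 16 + 82 = 98  ← best
Best: vehicle 1 Milton → Cedar → Milton = 16; vehicle 2 Milton → Maple → Fern → Juniper → Spruce → Hadley → Milton = 82; combined 98.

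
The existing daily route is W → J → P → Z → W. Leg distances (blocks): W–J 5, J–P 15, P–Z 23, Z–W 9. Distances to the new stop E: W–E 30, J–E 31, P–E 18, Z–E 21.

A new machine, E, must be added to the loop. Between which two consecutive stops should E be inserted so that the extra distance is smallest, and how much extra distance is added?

+16 blocks — insert E between P and Z.

Insertion cost between consecutive stops i–j is d(i,E) + d(E,j) − d(i,j):
  between W and J: 30 + 31 − 5 = 56
  between J and P: 31 + 18 − 15 = 34
  between P and Z: 18 + 21 − 23 = 16
  between Z and W: 21 + 30 − 9 = 42
Cheapest insertion is between P and Z, adding 16.
New total = 52 + 16 = 68.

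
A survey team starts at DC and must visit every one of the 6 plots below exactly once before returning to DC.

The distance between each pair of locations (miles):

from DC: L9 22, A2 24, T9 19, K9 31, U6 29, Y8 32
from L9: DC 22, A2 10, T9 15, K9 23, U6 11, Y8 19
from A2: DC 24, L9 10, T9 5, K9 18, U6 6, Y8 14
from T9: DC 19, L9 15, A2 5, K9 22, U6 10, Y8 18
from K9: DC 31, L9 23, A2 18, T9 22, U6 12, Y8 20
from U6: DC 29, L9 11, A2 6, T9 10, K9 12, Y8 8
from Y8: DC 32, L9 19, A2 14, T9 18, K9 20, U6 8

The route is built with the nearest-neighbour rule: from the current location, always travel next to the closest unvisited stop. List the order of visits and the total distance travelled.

DC → [T9:19 / L9:22 / A2:24 / U6:29 / K9:31 / Y8:32] → T9 (19)
T9 → [A2:5 / U6:10 / L9:15 / Y8:18 / K9:22] → A2 (5)
A2 → [U6:6 / L9:10 / Y8:14 / K9:18] → U6 (6)
U6 → [Y8:8 / L9:11 / K9:12] → Y8 (8)
Y8 → [L9:19 / K9:20] → L9 (19)
L9 → [K9:23] → K9 (23)
Return K9→DC: 31.
Total = 19 + 5 + 6 + 8 + 19 + 23 + 31 = 111.

111 miles along DC → T9 → A2 → U6 → Y8 → L9 → K9 → DC.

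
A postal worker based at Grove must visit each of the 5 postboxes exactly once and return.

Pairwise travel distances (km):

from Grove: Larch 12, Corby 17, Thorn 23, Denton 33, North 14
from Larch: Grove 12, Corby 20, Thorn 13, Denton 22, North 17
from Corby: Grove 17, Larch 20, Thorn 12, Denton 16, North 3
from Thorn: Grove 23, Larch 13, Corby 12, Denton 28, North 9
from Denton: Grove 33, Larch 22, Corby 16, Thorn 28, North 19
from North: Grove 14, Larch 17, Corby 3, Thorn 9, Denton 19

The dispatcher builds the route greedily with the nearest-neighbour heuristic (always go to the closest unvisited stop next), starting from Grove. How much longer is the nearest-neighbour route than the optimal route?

From Grove: Larch=12, North=14, Corby=17, Thorn=23, Denton=33 → choose Larch (12).
From Larch: Thorn=13, North=17, Corby=20, Denton=22 → choose Thorn (13).
From Thorn: North=9, Corby=12, Denton=28 → choose North (9).
From North: Corby=3, Denton=19 → choose Corby (3).
From Corby: Denton=16 → choose Denton (16).
NN route Grove → Larch → Thorn → North → Corby → Denton → Grove costs 86.
Optimal: Grove → Larch → Denton → Corby → Thorn → North → Grove costs 85 (by enumerating all 60 distinct tours).
Excess = 86 − 85 = 1.

The nearest-neighbour route is 1 km longer than optimal.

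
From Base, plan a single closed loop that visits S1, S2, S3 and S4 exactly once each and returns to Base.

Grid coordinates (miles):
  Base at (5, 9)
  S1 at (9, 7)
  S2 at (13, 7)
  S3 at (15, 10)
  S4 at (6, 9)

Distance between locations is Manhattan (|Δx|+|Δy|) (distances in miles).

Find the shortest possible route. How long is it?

Base-S1-S2-S3-S4-Base: 6+4+5+10+1 = 26
Base-S1-S2-S4-S3-Base: 6+4+9+10+11 = 40
Base-S1-S3-S2-S4-Base: 6+9+5+9+1 = 30
Base-S1-S3-S4-S2-Base: 6+9+10+9+10 = 44
Base-S1-S4-S2-S3-Base: 6+5+9+5+11 = 36
Base-S1-S4-S3-S2-Base: 6+5+10+5+10 = 36
Base-S2-S1-S3-S4-Base: 10+4+9+10+1 = 34
Base-S2-S1-S4-S3-Base: 10+4+5+10+11 = 40
Base-S2-S3-S1-S4-Base: 10+5+9+5+1 = 30
Base-S2-S4-S1-S3-Base: 10+9+5+9+11 = 44
Base-S3-S1-S2-S4-Base: 11+9+4+9+1 = 34
Base-S3-S2-S1-S4-Base: 11+5+4+5+1 = 26
The minimum is 26.
One optimal route: Base → S1 → S2 → S3 → S4 → Base (or its reverse).

Shortest round trip = 26 miles.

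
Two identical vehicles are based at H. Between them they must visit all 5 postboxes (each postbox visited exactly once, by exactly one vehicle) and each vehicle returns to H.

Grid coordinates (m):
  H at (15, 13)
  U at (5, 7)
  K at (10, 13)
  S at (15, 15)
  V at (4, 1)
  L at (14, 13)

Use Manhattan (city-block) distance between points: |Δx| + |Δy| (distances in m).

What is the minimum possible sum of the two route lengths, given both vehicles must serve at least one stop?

Check every non-empty split of the stops between the two vehicles; for each half take its own optimal tour:
  {U} + {K, S, V, L}: 32 + 50 = 82
  {K} + {U, S, V, L}: 10 + 50 = 60
  {U, K} + {S, V, L}: 32 + 50 = 82
  {S} + {U, K, V, L}: 4 + 46 = 50
  {U, S} + {K, V, L}: 36 + 46 = 82
  {K, S} + {U, V, L}: 14 + 46 = 60
  … (15 splits in total)
Best: vehicle 1 H → S → H = 4; vehicle 2 H → U → V → K → L → H = 46; combined 50.

50 m — the smallest possible combined total.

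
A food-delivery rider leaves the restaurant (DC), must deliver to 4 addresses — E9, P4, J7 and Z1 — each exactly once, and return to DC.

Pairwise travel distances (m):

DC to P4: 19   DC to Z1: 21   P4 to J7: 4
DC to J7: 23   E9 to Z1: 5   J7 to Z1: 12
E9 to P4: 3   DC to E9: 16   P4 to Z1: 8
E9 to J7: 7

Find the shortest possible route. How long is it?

There are 12 distinct closed tours to check (reversals are equivalent).
DC-E9-P4-J7-Z1-DC: 16+3+4+12+21 = 56
DC-E9-P4-Z1-J7-DC: 16+3+8+12+23 = 62
DC-E9-J7-P4-Z1-DC: 16+7+4+8+21 = 56
DC-E9-J7-Z1-P4-DC: 16+7+12+8+19 = 62
DC-E9-Z1-P4-J7-DC: 16+5+8+4+23 = 56
DC-E9-Z1-J7-P4-DC: 16+5+12+4+19 = 56
DC-P4-E9-J7-Z1-DC: 19+3+7+12+21 = 62
DC-P4-E9-Z1-J7-DC: 19+3+5+12+23 = 62
DC-P4-J7-E9-Z1-DC: 19+4+7+5+21 = 56
DC-P4-Z1-E9-J7-DC: 19+8+5+7+23 = 62
DC-J7-E9-P4-Z1-DC: 23+7+3+8+21 = 62
DC-J7-P4-E9-Z1-DC: 23+4+3+5+21 = 56
The minimum is 56.
One optimal route: DC → E9 → P4 → J7 → Z1 → DC (or its reverse).

56 m — the shortest possible round trip.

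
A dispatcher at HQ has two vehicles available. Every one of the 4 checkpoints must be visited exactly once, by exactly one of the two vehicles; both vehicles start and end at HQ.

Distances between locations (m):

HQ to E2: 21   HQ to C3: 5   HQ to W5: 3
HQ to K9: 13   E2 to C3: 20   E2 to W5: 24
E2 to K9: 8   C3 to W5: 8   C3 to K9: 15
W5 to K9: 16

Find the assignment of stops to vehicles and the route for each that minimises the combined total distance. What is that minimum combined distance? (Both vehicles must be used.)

52 m — the smallest possible combined total.

Check every non-empty split of the stops between the two vehicles; for each half take its own optimal tour:
  {E2} + {C3, W5, K9}: 42 + 39 = 81
  {C3} + {E2, W5, K9}: 10 + 48 = 58
  {E2, C3} + {W5, K9}: 46 + 32 = 78
  {W5} + {E2, C3, K9}: 6 + 46 = 52
  {E2, W5} + {C3, K9}: 48 + 33 = 81
  {C3, W5} + {E2, K9}: 16 + 42 = 58
  … (7 splits in total)
Best: vehicle 1 HQ → W5 → HQ = 6; vehicle 2 HQ → C3 → E2 → K9 → HQ = 46; combined 52.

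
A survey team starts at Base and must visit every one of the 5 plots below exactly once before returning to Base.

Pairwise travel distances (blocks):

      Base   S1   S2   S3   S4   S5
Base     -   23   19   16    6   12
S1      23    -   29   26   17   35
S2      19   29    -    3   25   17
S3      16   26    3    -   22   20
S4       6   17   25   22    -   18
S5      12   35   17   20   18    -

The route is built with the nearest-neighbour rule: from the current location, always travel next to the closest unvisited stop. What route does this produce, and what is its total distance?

From Base: distances to unvisited — S4=6, S5=12, S3=16, S2=19, S1=23. Nearest is S4 (6).
From S4: distances to unvisited — S1=17, S5=18, S3=22, S2=25. Nearest is S1 (17).
From S1: distances to unvisited — S3=26, S2=29, S5=35. Nearest is S3 (26).
From S3: distances to unvisited — S2=3, S5=20. Nearest is S2 (3).
From S2: distances to unvisited — S5=17. Nearest is S5 (17).
Return S5→Base: 12.
Total = 6 + 17 + 26 + 3 + 17 + 12 = 81.

81 blocks along Base → S4 → S1 → S3 → S2 → S5 → Base.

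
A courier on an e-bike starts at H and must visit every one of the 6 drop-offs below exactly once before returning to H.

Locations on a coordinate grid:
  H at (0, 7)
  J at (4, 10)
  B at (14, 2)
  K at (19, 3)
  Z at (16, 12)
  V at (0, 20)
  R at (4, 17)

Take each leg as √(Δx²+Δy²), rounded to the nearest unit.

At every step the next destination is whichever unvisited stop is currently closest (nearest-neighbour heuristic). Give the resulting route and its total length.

Total distance 64 via the nearest-neighbour route H → J → R → V → Z → K → B → H.

From H: distances to unvisited — J=5, R=11, V=13, B=15, Z=17, K=19. Nearest is J (5).
From J: distances to unvisited — R=7, V=11, Z=12, B=13, K=17. Nearest is R (7).
From R: distances to unvisited — V=5, Z=13, B=18, K=21. Nearest is V (5).
From V: distances to unvisited — Z=18, B=23, K=25. Nearest is Z (18).
From Z: distances to unvisited — K=9, B=10. Nearest is K (9).
From K: distances to unvisited — B=5. Nearest is B (5).
Return B→H: 15.
Total = 5 + 7 + 5 + 18 + 9 + 5 + 15 = 64.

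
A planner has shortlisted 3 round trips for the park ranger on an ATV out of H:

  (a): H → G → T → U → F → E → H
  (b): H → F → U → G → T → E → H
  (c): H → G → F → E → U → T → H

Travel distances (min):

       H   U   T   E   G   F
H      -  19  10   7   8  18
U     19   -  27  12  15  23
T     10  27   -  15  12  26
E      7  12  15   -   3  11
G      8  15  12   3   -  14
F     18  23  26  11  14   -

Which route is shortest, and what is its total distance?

(a): 8 + 12 + 27 + 23 + 11 + 7 = 88
(b): 18 + 23 + 15 + 12 + 15 + 7 = 90
(c): 8 + 14 + 11 + 12 + 27 + 10 = 82

Shortest is (c), total 82 min.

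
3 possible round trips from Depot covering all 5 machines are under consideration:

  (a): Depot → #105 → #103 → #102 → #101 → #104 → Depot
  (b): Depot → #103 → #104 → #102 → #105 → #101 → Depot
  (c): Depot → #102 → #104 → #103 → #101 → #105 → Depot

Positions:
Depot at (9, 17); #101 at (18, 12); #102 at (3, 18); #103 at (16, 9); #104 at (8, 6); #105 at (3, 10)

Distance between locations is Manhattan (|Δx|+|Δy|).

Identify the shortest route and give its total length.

(a): 13 + 14 + 22 + 21 + 16 + 12 = 98
(b): 15 + 11 + 17 + 8 + 17 + 14 = 82
(c): 7 + 17 + 11 + 5 + 17 + 13 = 70

70 — (c) is the shortest.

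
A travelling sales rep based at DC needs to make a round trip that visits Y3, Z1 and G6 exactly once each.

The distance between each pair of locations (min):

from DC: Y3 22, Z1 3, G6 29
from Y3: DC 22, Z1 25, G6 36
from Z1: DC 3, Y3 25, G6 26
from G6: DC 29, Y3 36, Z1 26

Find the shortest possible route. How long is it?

Shortest round trip = 87 min.

With 3 stops there are 3!/2 = 3 distinct round trips (a route and its reverse cost the same).
DC→Y3→Z1→G6→DC: 22+25+26+29 = 102
DC→Y3→G6→Z1→DC: 22+36+26+3 = 87
DC→Z1→Y3→G6→DC: 3+25+36+29 = 93
The minimum is 87.
One optimal route: DC → Y3 → G6 → Z1 → DC (or its reverse).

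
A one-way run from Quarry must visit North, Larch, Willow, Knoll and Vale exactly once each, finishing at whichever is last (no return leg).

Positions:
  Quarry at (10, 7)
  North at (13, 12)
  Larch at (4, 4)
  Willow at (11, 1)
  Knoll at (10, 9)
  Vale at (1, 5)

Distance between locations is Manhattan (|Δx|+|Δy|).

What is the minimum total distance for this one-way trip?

There are 5! = 120 possible orderings.
Quarry → North → Larch → Willow → Knoll → Vale: 8+17+10+9+13 = 57
Quarry → North → Larch → Willow → Vale → Knoll: 8+17+10+14+13 = 62
Quarry → North → Larch → Knoll → Willow → Vale: 8+17+11+9+14 = 59
Quarry → North → Larch → Knoll → Vale → Willow: 8+17+11+13+14 = 63
Quarry → North → Larch → Vale → Willow → Knoll: 8+17+4+14+9 = 52
Quarry → North → Larch → Vale → Knoll → Willow: 8+17+4+13+9 = 51
Quarry → North → Willow → Larch → Knoll → Vale: 8+13+10+11+13 = 55
Quarry → North → Willow → Larch → Vale → Knoll: 8+13+10+4+13 = 48
Quarry → North → Willow → Knoll → Larch → Vale: 8+13+9+11+4 = 45
Quarry → North → Willow → Knoll → Vale → Larch: 8+13+9+13+4 = 47
Quarry → North → Willow → Vale → Larch → Knoll: 8+13+14+4+11 = 50
Quarry → North → Willow → Vale → Knoll → Larch: 8+13+14+13+11 = 59
Quarry → North → Knoll → Larch → Willow → Vale: 8+6+11+10+14 = 49
Quarry → North → Knoll → Larch → Vale → Willow: 8+6+11+4+14 = 43
… (106 more)
Quarry → Knoll → North → Willow → Larch → Vale: 2+6+13+10+4 = 35  ← best
The minimum is 35.
One shortest path: Quarry → Knoll → North → Willow → Larch → Vale.

35 — the minimum one-way total.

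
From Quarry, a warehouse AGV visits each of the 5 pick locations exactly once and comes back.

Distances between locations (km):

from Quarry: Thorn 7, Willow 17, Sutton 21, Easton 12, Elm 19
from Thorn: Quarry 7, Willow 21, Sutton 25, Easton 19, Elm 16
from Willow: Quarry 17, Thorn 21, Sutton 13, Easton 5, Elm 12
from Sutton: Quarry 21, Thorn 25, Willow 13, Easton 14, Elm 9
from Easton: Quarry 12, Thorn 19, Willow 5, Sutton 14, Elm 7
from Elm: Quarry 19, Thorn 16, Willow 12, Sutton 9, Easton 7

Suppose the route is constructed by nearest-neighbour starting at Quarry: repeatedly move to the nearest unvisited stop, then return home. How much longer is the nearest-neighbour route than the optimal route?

Quarry: Thorn=7, Easton=12, Willow=17, Elm=19, Sutton=21 ⇒ Thorn
Thorn: Elm=16, Easton=19, Willow=21, Sutton=25 ⇒ Elm
Elm: Easton=7, Sutton=9, Willow=12 ⇒ Easton
Easton: Willow=5, Sutton=14 ⇒ Willow
Willow: Sutton=13 ⇒ Sutton
NN route Quarry → Thorn → Elm → Easton → Willow → Sutton → Quarry costs 69.
Optimal: Quarry → Thorn → Elm → Sutton → Willow → Easton → Quarry costs 62 (by enumerating all 60 distinct tours).
Excess = 69 − 62 = 7.

Excess over optimum: 7 km.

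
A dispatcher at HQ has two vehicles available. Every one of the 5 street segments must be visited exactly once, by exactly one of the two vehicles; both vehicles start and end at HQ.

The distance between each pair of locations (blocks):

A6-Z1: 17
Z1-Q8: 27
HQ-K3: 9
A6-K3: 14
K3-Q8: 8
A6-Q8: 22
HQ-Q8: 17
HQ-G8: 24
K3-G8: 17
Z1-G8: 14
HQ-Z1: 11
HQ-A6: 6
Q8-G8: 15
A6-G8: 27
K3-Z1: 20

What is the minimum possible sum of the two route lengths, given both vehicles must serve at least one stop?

Check every non-empty split of the stops between the two vehicles; for each half take its own optimal tour:
  {A6} + {K3, Z1, Q8, G8}: 12 + 57 = 69
  {K3} + {A6, Z1, Q8, G8}: 18 + 68 = 86
  {A6, K3} + {Z1, Q8, G8}: 29 + 57 = 86
  {Z1} + {A6, K3, Q8, G8}: 22 + 65 = 87
  {A6, Z1} + {K3, Q8, G8}: 34 + 56 = 90
  {K3, Z1} + {A6, Q8, G8}: 40 + 65 = 105
  … (15 splits in total)
Best: vehicle 1 HQ → A6 → HQ = 12; vehicle 2 HQ → K3 → Q8 → G8 → Z1 → HQ = 57; combined 69.

Minimum combined distance: 69 blocks.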